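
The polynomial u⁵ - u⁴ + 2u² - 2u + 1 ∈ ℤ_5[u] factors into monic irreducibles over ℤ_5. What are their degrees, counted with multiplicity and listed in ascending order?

1, 2, 2

Write g(u) = u⁵ - u⁴ + 2u² - 2u + 1.
Roots in ℤ_5: g(0) = 1; g(1) = 1; g(2) = 1; g(3) = 0 → root; g(4) = 3.
Linear factors from roots: (u + 2).
Complete factorization: g(u) = (u + 2)·(u² - 2u - 2)·(u² - u + 1).
Factor degrees with multiplicity: 1 + 2 + 2 = 5.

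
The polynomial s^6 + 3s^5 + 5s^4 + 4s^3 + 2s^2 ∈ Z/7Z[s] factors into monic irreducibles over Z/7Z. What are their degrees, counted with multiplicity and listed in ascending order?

1, 1, 1, 1, 2

Write f(s) = s^6 + 3s^5 + 5s^4 + 4s^3 + 2s^2.
Linear factors from roots: (s), (s + 5), (s + 3).
Complete factorization: f(s) = (s + 3)·(s + 5)·(s)^2·(s^2 + 2s + 2).
Factor degrees with multiplicity: 1 + 1 + 1 + 1 + 2 = 6.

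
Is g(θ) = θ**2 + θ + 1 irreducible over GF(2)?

Check for roots in GF(2): g(0) = 1; g(1) = 1.
No roots. A degree-2 polynomial over a field with no linear factor is irreducible.

Yes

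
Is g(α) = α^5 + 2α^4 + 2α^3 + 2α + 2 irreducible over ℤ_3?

No

Check for roots in ℤ_3: g(0) = 2; g(1) = 0 → root; g(2) = 2.
g(1) = 0, so (α − 1) divides g(α); g is reducible.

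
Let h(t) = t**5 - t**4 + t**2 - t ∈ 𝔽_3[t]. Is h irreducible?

Check for roots in 𝔽_3: h(0) = 0 → root; h(1) = 0 → root; h(2) = 0 → root.
h(0) = 0, so (t) divides h(t); h is reducible.

No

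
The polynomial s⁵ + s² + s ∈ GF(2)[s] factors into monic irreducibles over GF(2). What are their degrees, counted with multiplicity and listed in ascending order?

1, 4

Write f(s) = s⁵ + s² + s.
Roots in GF(2): f(0) = 0 → root; f(1) = 1.
Linear factors from roots: (s).
Complete factorization: f(s) = (s)·(s⁴ + s + 1).
Factor degrees with multiplicity: 1 + 4 = 5.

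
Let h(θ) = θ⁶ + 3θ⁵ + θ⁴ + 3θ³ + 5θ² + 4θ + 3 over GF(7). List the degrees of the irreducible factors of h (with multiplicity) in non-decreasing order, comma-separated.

1, 1, 1, 3

Linear factors from roots: (θ + 5), (θ + 4), (θ + 1).
Complete factorization: h(θ) = (θ + 1)·(θ + 4)·(θ + 5)·(θ³ + 4).
Factor degrees with multiplicity: 1 + 1 + 1 + 3 = 6.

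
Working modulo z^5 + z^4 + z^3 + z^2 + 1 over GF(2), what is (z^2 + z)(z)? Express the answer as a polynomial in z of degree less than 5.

Multiply in GF(2)[z]: (z^2 + z)·(z) = z^3 + z^2.
Reduced: z^3 + z^2.

z^3 + z^2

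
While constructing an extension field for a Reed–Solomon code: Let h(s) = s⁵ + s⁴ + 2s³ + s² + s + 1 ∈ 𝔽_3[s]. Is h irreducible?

Yes

Check for roots in 𝔽_3: h(0) = 1; h(1) = 1; h(2) = 2.
No roots, so no linear factors.
Monic irreducibles of degree 2 over GF(3): s² + 1, s² + s + 2, s² + 2s + 2.
None of them divide h (all give nonzero remainder).
No irreducible factor of degree ≤ 2 exists, so h is irreducible over GF(3).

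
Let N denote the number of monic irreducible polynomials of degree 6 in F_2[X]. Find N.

9

By the necklace-counting formula, N_2(6) = (1/6) Σ_{d|6} μ(6/d)·2^d.
Divisors of 6: 1, 2, 3, 6; μ(6/d) for each: 1, -1, -1, 1.
Σ = 2^1 − 2^2 − 2^3 + 2^6 = 54.
N = 54/6 = 9.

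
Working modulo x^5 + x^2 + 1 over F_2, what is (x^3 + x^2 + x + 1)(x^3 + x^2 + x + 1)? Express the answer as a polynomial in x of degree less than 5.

x^4 + x^3 + x^2 + x + 1

Multiply in F_2[x]: (x^3 + x^2 + x + 1)·(x^3 + x^2 + x + 1) = x^6 + x^4 + x^2 + 1.
Reduce using x^5 ≡ x^2 + 1 (mod x^5 + x^2 + 1).
Reduced: x^4 + x^3 + x^2 + x + 1.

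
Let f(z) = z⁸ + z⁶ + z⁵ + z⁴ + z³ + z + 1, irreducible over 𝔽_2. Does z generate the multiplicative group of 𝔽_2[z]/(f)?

No

|GF(2^8)^×| = 2^8 − 1 = 255. Prime factorization: 255 = 3·5·17.
f is primitive ⇔ z has order 255 in GF(2)[z]/(f), i.e. z^(255/q) ≠ 1 for each prime q | 255.
z^(85) mod f = 1
z^(51) mod f = z⁶ + z⁵ + z⁴ + z³.
z^(15) mod f = z⁷ + z⁵ + z⁴ + z³ + z².
Since z^(85) = 1, the order of z divides 85 < 255; not primitive.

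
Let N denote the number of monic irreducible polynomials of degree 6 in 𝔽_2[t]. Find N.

Gauss's count: N_{2}(6) = (1/6) Σ_{d|6} μ(6/d)·2^d.
Divisors of 6: 1, 2, 3, 6; μ(6/d) for each: 1, -1, -1, 1.
Σ = 2^1 − 2^2 − 2^3 + 2^6 = 54.
N = 54/6 = 9.

9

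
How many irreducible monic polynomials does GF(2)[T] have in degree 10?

99

x^(2^10) − x is the product of all monic irreducibles of degree dividing 10; Möbius inversion gives N = (1/10) Σ μ(10/d)·2^d.
Divisors of 10: 1, 2, 5, 10; μ(10/d) for each: 1, -1, -1, 1.
Σ = 2^1 − 2^2 − 2^5 + 2^10 = 990.
N = 990/10 = 99.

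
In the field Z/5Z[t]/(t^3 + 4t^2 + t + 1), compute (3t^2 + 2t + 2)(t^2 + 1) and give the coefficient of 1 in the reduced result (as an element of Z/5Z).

2

Multiply in Z/5Z[t]: (3t^2 + 2t + 2)·(t^2 + 1) = 3t^4 + 2t^3 + 2t + 2.
Reduce using t^3 ≡ t^2 + 4t + 4 (mod t^3 + 4t^2 + t + 1).
Reduced: 2t^2 + 4t + 2.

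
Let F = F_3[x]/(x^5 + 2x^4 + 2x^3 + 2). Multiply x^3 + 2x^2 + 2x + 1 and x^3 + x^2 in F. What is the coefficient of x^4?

0

Multiply in F_3[x]: (x^3 + 2x^2 + 2x + 1)·(x^3 + x^2) = x^6 + x^4 + x^2.
Reduce using x^5 ≡ x^4 + x^3 + 1 (mod x^5 + 2x^4 + 2x^3 + 2).
Reduced: x^3 + x^2 + x + 1.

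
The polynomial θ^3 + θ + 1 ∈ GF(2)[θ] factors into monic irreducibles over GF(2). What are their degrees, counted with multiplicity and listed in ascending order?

Write f(θ) = θ^3 + θ + 1.
Roots in GF(2): f(0) = 1; f(1) = 1.
Complete factorization: f(θ) = (θ^3 + θ + 1).
Factor degrees with multiplicity: 3 = 3.

3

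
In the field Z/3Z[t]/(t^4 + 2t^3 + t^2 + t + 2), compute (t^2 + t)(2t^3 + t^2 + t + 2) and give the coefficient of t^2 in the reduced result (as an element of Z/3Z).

Multiply in Z/3Z[t]: (t^2 + t)·(2t^3 + t^2 + t + 2) = 2t^5 + 2t^3 + 2t.
Reduce using t^4 ≡ t^3 + 2t^2 + 2t + 1 (mod t^4 + 2t^3 + t^2 + t + 2).
Reduced: 2t^3 + 2t^2 + 2t + 2.

2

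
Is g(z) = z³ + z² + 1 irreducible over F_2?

Check for roots in F_2: g(0) = 1; g(1) = 1.
No roots. A degree-3 polynomial over a field with no linear factor is irreducible.

Yes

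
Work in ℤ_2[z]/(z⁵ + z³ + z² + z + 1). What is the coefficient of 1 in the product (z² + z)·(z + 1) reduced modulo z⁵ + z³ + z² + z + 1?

0

Multiply in ℤ_2[z]: (z² + z)·(z + 1) = z³ + z.
Reduced: z³ + z.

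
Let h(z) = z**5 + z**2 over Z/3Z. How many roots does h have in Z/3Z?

Evaluate at each of the 3 elements of Z/3Z:
h(0) = 0 → root; h(1) = 2; h(2) = 0 → root.
Roots: {0, 2}.

2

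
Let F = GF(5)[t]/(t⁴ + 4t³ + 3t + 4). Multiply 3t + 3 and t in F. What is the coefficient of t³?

Multiply in GF(5)[t]: (3t + 3)·(t) = 3t² + 3t.
Reduced: 3t² + 3t.

0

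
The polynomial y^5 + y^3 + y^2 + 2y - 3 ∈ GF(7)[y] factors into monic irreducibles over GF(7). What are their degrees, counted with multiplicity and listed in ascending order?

Write h(y) = y^5 + y^3 + y^2 + 2y - 3.
Complete factorization: h(y) = (y^2 - 3)·(y^3 - 3y + 1).
Factor degrees with multiplicity: 2 + 3 = 5.

2, 3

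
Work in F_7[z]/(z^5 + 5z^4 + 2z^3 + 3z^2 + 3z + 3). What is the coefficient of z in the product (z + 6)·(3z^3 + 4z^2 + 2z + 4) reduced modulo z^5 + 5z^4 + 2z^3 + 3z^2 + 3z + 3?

Multiply in F_7[z]: (z + 6)·(3z^3 + 4z^2 + 2z + 4) = 3z^4 + z^3 + 5z^2 + 2z + 3.
Reduced: 3z^4 + z^3 + 5z^2 + 2z + 3.

2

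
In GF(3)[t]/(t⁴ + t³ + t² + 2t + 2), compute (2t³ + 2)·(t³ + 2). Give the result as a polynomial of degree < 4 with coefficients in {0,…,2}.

t^3 + t + 1

Multiply in GF(3)[t]: (2t³ + 2)·(t³ + 2) = 2t⁶ + 1.
Reduce using t⁴ ≡ 2t³ + 2t² + t + 1 (mod t⁴ + t³ + t² + 2t + 2).
Reduced: t³ + t + 1.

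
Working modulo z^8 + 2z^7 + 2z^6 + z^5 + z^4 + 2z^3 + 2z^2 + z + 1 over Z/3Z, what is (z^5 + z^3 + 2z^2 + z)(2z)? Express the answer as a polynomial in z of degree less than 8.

2z^6 + 2z^4 + z^3 + 2z^2

Multiply in Z/3Z[z]: (z^5 + z^3 + 2z^2 + z)·(2z) = 2z^6 + 2z^4 + z^3 + 2z^2.
Reduced: 2z^6 + 2z^4 + z^3 + 2z^2.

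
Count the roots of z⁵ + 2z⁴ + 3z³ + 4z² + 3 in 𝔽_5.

2

Write g(z) = z⁵ + 2z⁴ + 3z³ + 4z² + 3.
Evaluate at each of the 5 elements of 𝔽_5:
g(0) = 3; g(1) = 3; g(2) = 2; g(3) = 0 → root; g(4) = 0 → root.
Roots: {3, 4}.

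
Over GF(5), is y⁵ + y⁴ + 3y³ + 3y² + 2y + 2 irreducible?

No

Write m(y) = y⁵ + y⁴ + 3y³ + 3y² + 2y + 2.
Check for roots in GF(5): m(0) = 2; m(1) = 2; m(2) = 0 → root; m(3) = 0 → root; m(4) = 0 → root.
m(2) = 0, so (y − 2) divides m(y); m is reducible.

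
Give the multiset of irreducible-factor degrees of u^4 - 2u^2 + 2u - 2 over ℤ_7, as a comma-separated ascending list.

Write g(u) = u^4 - 2u^2 + 2u - 2.
Complete factorization: g(u) = (u^4 - 2u^2 + 2u - 2).
Factor degrees with multiplicity: 4 = 4.

4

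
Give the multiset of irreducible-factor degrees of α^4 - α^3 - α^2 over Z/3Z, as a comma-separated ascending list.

Write f(α) = α^4 - α^3 - α^2.
Roots in Z/3Z: f(0) = 0 → root; f(1) = 2; f(2) = 1.
Linear factors from roots: (α).
Complete factorization: f(α) = (α)^2·(α^2 - α - 1).
Factor degrees with multiplicity: 1 + 1 + 2 = 4.

1, 1, 2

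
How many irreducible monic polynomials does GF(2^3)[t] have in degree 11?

Gauss's count: N_{8}(11) = (1/11) Σ_{d|11} μ(11/d)·8^d.
Divisors of 11: 1, 11; μ(11/d) for each: -1, 1.
Σ = − 8^1 + 8^11 = 8589934584.
N = 8589934584/11 = 780903144.

780903144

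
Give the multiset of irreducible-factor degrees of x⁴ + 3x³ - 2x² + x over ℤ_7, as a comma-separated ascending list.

1, 1, 1, 1

Write h(x) = x⁴ + 3x³ - 2x² + x.
Linear factors from roots: (x), (x - 3), (x + 3).
Complete factorization: h(x) = (x)·(x - 3)·(x + 3)^2.
Factor degrees with multiplicity: 1 + 1 + 1 + 1 = 4.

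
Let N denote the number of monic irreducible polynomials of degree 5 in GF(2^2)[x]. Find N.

204

By the necklace-counting formula, N_4(5) = (1/5) Σ_{d|5} μ(5/d)·4^d.
Divisors of 5: 1, 5; μ(5/d) for each: -1, 1.
Σ = − 4^1 + 4^5 = 1020.
N = 1020/5 = 204.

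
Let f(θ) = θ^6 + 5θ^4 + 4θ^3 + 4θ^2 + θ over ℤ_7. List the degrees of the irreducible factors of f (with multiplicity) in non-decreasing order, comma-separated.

1, 1, 1, 3

Linear factors from roots: (θ), (θ + 4), (θ + 2).
Complete factorization: f(θ) = (θ)·(θ + 2)·(θ + 4)·(θ^3 + θ^2 + 5θ + 1).
Factor degrees with multiplicity: 1 + 1 + 1 + 3 = 6.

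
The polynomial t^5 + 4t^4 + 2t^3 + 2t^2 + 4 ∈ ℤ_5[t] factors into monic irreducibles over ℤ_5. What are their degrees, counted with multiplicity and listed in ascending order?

Write f(t) = t^5 + 4t^4 + 2t^3 + 2t^2 + 4.
Roots in ℤ_5: f(0) = 4; f(1) = 3; f(2) = 4; f(3) = 3; f(4) = 2.
Complete factorization: f(t) = (t^5 + 4t^4 + 2t^3 + 2t^2 + 4).
Factor degrees with multiplicity: 5 = 5.

5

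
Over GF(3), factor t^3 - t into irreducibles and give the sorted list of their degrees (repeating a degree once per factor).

Write h(t) = t^3 - t.
Roots in GF(3): h(0) = 0 → root; h(1) = 0 → root; h(2) = 0 → root.
Linear factors from roots: (t), (t - 1), (t + 1).
Complete factorization: h(t) = (t)·(t + 1)·(t - 1).
Factor degrees with multiplicity: 1 + 1 + 1 = 3.

1, 1, 1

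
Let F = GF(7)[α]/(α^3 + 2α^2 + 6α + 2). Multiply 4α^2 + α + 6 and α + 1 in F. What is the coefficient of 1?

5

Multiply in GF(7)[α]: (4α^2 + α + 6)·(α + 1) = 4α^3 + 5α^2 + 6.
Reduce using α^3 ≡ 5α^2 + α + 5 (mod α^3 + 2α^2 + 6α + 2).
Reduced: 4α^2 + 4α + 5.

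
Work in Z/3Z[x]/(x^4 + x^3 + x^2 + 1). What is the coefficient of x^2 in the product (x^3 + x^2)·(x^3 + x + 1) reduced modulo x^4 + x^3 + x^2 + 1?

0

Multiply in Z/3Z[x]: (x^3 + x^2)·(x^3 + x + 1) = x^6 + x^5 + x^4 + 2x^3 + x^2.
Reduce using x^4 ≡ 2x^3 + 2x^2 + 2 (mod x^4 + x^3 + x^2 + 1).
Reduced: 2x^3.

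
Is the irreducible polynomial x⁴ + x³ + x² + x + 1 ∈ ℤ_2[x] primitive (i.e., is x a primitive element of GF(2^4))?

Write f(x) = x⁴ + x³ + x² + x + 1.
|GF(2^4)^×| = 2^4 − 1 = 15. Prime factorization: 15 = 3·5.
f is primitive ⇔ x has order 15 in GF(2)[x]/(f), i.e. x^(15/q) ≠ 1 for each prime q | 15.
x^(5) mod f = 1
x^(3) mod f = x³.
Since x^(5) = 1, the order of x divides 5 < 15; not primitive.

No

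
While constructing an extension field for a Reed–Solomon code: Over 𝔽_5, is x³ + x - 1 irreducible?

Write h(x) = x³ + x - 1.
Check for roots in 𝔽_5: h(0) = 4; h(1) = 1; h(2) = 4; h(3) = 4; h(4) = 2.
No roots. A degree-3 polynomial over a field with no linear factor is irreducible.

Yes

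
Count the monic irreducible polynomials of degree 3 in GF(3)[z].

8

x^(3^3) − x is the product of all monic irreducibles of degree dividing 3; Möbius inversion gives N = (1/3) Σ μ(3/d)·3^d.
Divisors of 3: 1, 3; μ(3/d) for each: -1, 1.
Σ = − 3^1 + 3^3 = 24.
N = 24/3 = 8.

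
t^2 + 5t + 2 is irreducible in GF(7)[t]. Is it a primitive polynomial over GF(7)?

Write f(t) = t^2 + 5t + 2.
|GF(7^2)^×| = 7^2 − 1 = 48. Prime factorization: 48 = 2^4·3.
f is primitive ⇔ t has order 48 in GF(7)[t]/(f), i.e. t^(48/q) ≠ 1 for each prime q | 48.
t^(24) mod f = 1
t^(16) mod f = 4.
Since t^(24) = 1, the order of t divides 24 < 48; not primitive.

No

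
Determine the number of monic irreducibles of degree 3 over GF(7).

By the necklace-counting formula, N_7(3) = (1/3) Σ_{d|3} μ(3/d)·7^d.
Divisors of 3: 1, 3; μ(3/d) for each: -1, 1.
Σ = − 7^1 + 7^3 = 336.
N = 336/3 = 112.

112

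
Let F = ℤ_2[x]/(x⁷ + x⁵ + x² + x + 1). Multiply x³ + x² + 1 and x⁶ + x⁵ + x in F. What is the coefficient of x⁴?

Multiply in ℤ_2[x]: (x³ + x² + 1)·(x⁶ + x⁵ + x) = x⁹ + x⁷ + x⁶ + x⁵ + x⁴ + x³ + x.
Reduce using x⁷ ≡ x⁵ + x² + x + 1 (mod x⁷ + x⁵ + x² + x + 1).
Reduced: x⁶ + x⁵ + x² + x.

0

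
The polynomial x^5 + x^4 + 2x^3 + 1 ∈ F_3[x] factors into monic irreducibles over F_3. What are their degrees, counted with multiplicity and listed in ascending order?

Write g(x) = x^5 + x^4 + 2x^3 + 1.
Roots in F_3: g(0) = 1; g(1) = 2; g(2) = 2.
Complete factorization: g(x) = (x^5 + x^4 + 2x^3 + 1).
Factor degrees with multiplicity: 5 = 5.

5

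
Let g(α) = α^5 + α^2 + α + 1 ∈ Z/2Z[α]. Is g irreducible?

No

Check for roots in Z/2Z: g(0) = 1; g(1) = 0 → root.
g(1) = 0, so (α − 1) divides g(α); g is reducible.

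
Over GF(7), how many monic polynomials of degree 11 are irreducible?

By the necklace-counting formula, N_7(11) = (1/11) Σ_{d|11} μ(11/d)·7^d.
Divisors of 11: 1, 11; μ(11/d) for each: -1, 1.
Σ = − 7^1 + 7^11 = 1977326736.
N = 1977326736/11 = 179756976.

179756976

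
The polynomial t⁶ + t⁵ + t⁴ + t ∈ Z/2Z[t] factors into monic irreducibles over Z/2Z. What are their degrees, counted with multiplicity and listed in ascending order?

Write h(t) = t⁶ + t⁵ + t⁴ + t.
Roots in Z/2Z: h(0) = 0 → root; h(1) = 0 → root.
Linear factors from roots: (t), (t + 1).
Complete factorization: h(t) = (t)·(t + 1)^2·(t³ + t² + 1).
Factor degrees with multiplicity: 1 + 1 + 1 + 3 = 6.

1, 1, 1, 3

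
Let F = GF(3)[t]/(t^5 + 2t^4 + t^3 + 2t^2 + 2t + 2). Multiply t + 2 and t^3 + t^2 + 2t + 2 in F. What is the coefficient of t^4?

1

Multiply in GF(3)[t]: (t + 2)·(t^3 + t^2 + 2t + 2) = t^4 + t^2 + 1.
Reduced: t^4 + t^2 + 1.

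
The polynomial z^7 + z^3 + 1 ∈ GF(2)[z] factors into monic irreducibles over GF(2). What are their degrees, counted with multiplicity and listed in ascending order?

7

Write f(z) = z^7 + z^3 + 1.
Roots in GF(2): f(0) = 1; f(1) = 1.
Complete factorization: f(z) = (z^7 + z^3 + 1).
Factor degrees with multiplicity: 7 = 7.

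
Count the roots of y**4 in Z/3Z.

1

Write f(y) = y**4.
Evaluate at each of the 3 elements of Z/3Z:
f(0) = 0 → root; f(1) = 1; f(2) = 1.
Roots: {0}.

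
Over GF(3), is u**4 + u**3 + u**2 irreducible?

No

Write m(u) = u**4 + u**3 + u**2.
Check for roots in GF(3): m(0) = 0 → root; m(1) = 0 → root; m(2) = 1.
m(0) = 0, so (u) divides m(u); m is reducible.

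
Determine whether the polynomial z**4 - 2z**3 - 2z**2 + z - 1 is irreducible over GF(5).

Yes

Write g(z) = z**4 - 2z**3 - 2z**2 + z - 1.
Check for roots in GF(5): g(0) = 4; g(1) = 2; g(2) = 3; g(3) = 1; g(4) = 4.
No roots, so no linear factors.
Degree-2 irreducible divisors: test the 10 monic irreducibles of degree 2 over GF(5).
None of them divide g (all give nonzero remainder).
No irreducible factor of degree ≤ 2 exists, so g is irreducible over GF(5).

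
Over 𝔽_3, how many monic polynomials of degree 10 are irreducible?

x^(3^10) − x is the product of all monic irreducibles of degree dividing 10; Möbius inversion gives N = (1/10) Σ μ(10/d)·3^d.
Divisors of 10: 1, 2, 5, 10; μ(10/d) for each: 1, -1, -1, 1.
Σ = 3^1 − 3^2 − 3^5 + 3^10 = 58800.
N = 58800/10 = 5880.

5880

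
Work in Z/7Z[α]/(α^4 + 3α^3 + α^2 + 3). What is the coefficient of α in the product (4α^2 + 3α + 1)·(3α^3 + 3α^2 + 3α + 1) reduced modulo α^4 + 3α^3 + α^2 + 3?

Multiply in Z/7Z[α]: (4α^2 + 3α + 1)·(3α^3 + 3α^2 + 3α + 1) = 5α^5 + 3α^3 + 2α^2 + 6α + 1.
Reduce using α^4 ≡ 4α^3 + 6α^2 + 4 (mod α^4 + 3α^3 + α^2 + 3).
Reduced: α^3 + 3α^2 + 5α + 4.

5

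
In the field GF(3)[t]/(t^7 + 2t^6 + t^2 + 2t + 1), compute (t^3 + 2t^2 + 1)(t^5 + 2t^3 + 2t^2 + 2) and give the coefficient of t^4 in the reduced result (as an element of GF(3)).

1

Multiply in GF(3)[t]: (t^3 + 2t^2 + 1)·(t^5 + 2t^3 + 2t^2 + 2) = t^8 + 2t^7 + 2t^6 + t^5 + t^4 + t^3 + 2.
Reduce using t^7 ≡ t^6 + 2t^2 + t + 2 (mod t^7 + 2t^6 + t^2 + 2t + 1).
Reduced: 2t^6 + t^5 + t^4 + t^2 + 2t + 2.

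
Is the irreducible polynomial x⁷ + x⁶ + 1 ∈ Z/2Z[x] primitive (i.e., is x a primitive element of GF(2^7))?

Yes

Write f(x) = x⁷ + x⁶ + 1.
|GF(2^7)^×| = 2^7 − 1 = 127. Prime factorization: 127 = 127.
f is primitive ⇔ x has order 127 in GF(2)[x]/(f), i.e. x^(127/q) ≠ 1 for each prime q | 127.
x^(1) mod f = x.
None equal 1, so x has full order 127; f is primitive.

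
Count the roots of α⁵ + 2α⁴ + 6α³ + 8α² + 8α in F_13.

5

Write P(α) = α⁵ + 2α⁴ + 6α³ + 8α² + 8α.
Evaluate at each of the 13 elements of F_13:
P(0) = 0 → root; P(1) = 12; P(2) = 4; P(3) = 0 → root; P(4) = 0 → root; P(5) = 9; P(6) = 1; P(7) = 0 → root; P(8) = 5; P(9) = 6; P(10) = 0 → root; P(11) = 7; P(12) = 8.
Roots: {0, 3, 4, 7, 10}.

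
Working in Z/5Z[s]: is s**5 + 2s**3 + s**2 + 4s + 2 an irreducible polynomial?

Write m(s) = s**5 + 2s**3 + s**2 + 4s + 2.
Check for roots in Z/5Z: m(0) = 2; m(1) = 0 → root; m(2) = 2; m(3) = 0 → root; m(4) = 1.
m(1) = 0, so (s − 1) divides m(s); m is reducible.

No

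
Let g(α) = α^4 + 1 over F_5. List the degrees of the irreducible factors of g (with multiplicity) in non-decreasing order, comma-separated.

Roots in F_5: g(0) = 1; g(1) = 2; g(2) = 2; g(3) = 2; g(4) = 2.
Complete factorization: g(α) = (α^2 + 2)·(α^2 + 3).
Factor degrees with multiplicity: 2 + 2 = 4.

2, 2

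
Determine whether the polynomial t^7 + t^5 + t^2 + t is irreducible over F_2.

Write h(t) = t^7 + t^5 + t^2 + t.
Check for roots in F_2: h(0) = 0 → root; h(1) = 0 → root.
h(0) = 0, so (t) divides h(t); h is reducible.

No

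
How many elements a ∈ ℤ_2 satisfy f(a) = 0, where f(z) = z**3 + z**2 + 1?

0

Evaluate at each of the 2 elements of ℤ_2:
f(0) = 1; f(1) = 1.
No element is a root.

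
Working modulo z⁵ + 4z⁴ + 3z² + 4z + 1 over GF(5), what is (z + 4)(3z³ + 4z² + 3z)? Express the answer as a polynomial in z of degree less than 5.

Multiply in GF(5)[z]: (z + 4)·(3z³ + 4z² + 3z) = 3z⁴ + z³ + 4z² + 2z.
Reduced: 3z⁴ + z³ + 4z² + 2z.

3z^4 + z^3 + 4z^2 + 2z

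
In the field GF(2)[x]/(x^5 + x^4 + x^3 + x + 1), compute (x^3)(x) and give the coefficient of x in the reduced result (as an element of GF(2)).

Multiply in GF(2)[x]: (x^3)·(x) = x^4.
Reduced: x^4.

0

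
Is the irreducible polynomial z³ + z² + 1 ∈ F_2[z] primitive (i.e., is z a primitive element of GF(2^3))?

Write f(z) = z³ + z² + 1.
|GF(2^3)^×| = 2^3 − 1 = 7. Prime factorization: 7 = 7.
f is primitive ⇔ z has order 7 in GF(2)[z]/(f), i.e. z^(7/q) ≠ 1 for each prime q | 7.
z^(1) mod f = z.
None equal 1, so z has full order 7; f is primitive.

Yes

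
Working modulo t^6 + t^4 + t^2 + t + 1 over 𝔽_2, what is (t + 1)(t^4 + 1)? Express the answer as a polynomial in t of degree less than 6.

t^5 + t^4 + t + 1

Multiply in 𝔽_2[t]: (t + 1)·(t^4 + 1) = t^5 + t^4 + t + 1.
Reduced: t^5 + t^4 + t + 1.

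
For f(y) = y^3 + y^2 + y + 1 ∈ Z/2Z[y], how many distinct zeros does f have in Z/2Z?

Evaluate at each of the 2 elements of Z/2Z:
f(0) = 1; f(1) = 0 → root.
Roots: {1}.

1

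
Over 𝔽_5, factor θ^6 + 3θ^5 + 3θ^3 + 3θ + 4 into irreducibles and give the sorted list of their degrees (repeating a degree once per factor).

Write g(θ) = θ^6 + 3θ^5 + 3θ^3 + 3θ + 4.
Roots in 𝔽_5: g(0) = 4; g(1) = 4; g(2) = 4; g(3) = 2; g(4) = 1.
Complete factorization: g(θ) = (θ^2 + θ + 1)·(θ^2 + 3θ + 4)·(θ^2 + 4θ + 1).
Factor degrees with multiplicity: 2 + 2 + 2 = 6.

2, 2, 2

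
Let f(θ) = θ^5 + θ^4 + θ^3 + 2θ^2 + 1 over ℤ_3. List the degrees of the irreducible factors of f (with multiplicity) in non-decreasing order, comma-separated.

Roots in ℤ_3: f(0) = 1; f(1) = 0 → root; f(2) = 2.
Linear factors from roots: (θ + 2).
Complete factorization: f(θ) = (θ + 2)·(θ^2 + 1)·(θ^2 + 2θ + 2).
Factor degrees with multiplicity: 1 + 2 + 2 = 5.

1, 2, 2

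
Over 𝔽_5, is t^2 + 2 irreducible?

Yes

Write g(t) = t^2 + 2.
Check for roots in 𝔽_5: g(0) = 2; g(1) = 3; g(2) = 1; g(3) = 1; g(4) = 3.
No roots. A degree-2 polynomial over a field with no linear factor is irreducible.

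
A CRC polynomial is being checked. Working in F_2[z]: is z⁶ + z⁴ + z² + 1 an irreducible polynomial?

No

Write f(z) = z⁶ + z⁴ + z² + 1.
Check for roots in F_2: f(0) = 1; f(1) = 0 → root.
f(1) = 0, so (z − 1) divides f(z); f is reducible.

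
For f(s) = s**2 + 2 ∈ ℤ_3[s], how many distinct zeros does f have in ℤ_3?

Evaluate at each of the 3 elements of ℤ_3:
f(0) = 2; f(1) = 0 → root; f(2) = 0 → root.
Roots: {1, 2}.

2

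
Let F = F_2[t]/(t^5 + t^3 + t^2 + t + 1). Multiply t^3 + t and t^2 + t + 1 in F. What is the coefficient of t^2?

Multiply in F_2[t]: (t^3 + t)·(t^2 + t + 1) = t^5 + t^4 + t^2 + t.
Reduce using t^5 ≡ t^3 + t^2 + t + 1 (mod t^5 + t^3 + t^2 + t + 1).
Reduced: t^4 + t^3 + 1.

0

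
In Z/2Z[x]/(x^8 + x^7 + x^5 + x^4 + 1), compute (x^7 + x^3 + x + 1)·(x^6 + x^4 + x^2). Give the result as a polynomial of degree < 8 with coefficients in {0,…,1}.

Multiply in Z/2Z[x]: (x^7 + x^3 + x + 1)·(x^6 + x^4 + x^2) = x^13 + x^11 + x^6 + x^4 + x^3 + x^2.
Reduce using x^8 ≡ x^7 + x^5 + x^4 + 1 (mod x^8 + x^7 + x^5 + x^4 + 1).
Reduced: x^7 + x^6 + x^3 + x.

x^7 + x^6 + x^3 + x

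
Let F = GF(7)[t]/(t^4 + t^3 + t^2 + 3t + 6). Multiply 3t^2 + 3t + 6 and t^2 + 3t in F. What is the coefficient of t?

2

Multiply in GF(7)[t]: (3t^2 + 3t + 6)·(t^2 + 3t) = 3t^4 + 5t^3 + t^2 + 4t.
Reduce using t^4 ≡ 6t^3 + 6t^2 + 4t + 1 (mod t^4 + t^3 + t^2 + 3t + 6).
Reduced: 2t^3 + 5t^2 + 2t + 3.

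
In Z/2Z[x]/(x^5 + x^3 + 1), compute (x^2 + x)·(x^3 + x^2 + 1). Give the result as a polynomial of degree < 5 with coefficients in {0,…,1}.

x^2 + x + 1

Multiply in Z/2Z[x]: (x^2 + x)·(x^3 + x^2 + 1) = x^5 + x^3 + x^2 + x.
Reduce using x^5 ≡ x^3 + 1 (mod x^5 + x^3 + 1).
Reduced: x^2 + x + 1.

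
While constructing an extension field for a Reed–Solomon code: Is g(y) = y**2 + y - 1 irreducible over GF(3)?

Check for roots in GF(3): g(0) = 2; g(1) = 1; g(2) = 2.
No roots. A degree-2 polynomial over a field with no linear factor is irreducible.

Yes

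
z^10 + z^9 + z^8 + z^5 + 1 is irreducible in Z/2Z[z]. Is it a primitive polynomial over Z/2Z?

Yes

Write f(z) = z^10 + z^9 + z^8 + z^5 + 1.
|GF(2^10)^×| = 2^10 − 1 = 1023. Prime factorization: 1023 = 3·11·31.
f is primitive ⇔ z has order 1023 in GF(2)[z]/(f), i.e. z^(1023/q) ≠ 1 for each prime q | 1023.
z^(341) mod f = z^9 + z^8 + z^7 + z^5 + z^3.
z^(93) mod f = z^9 + z^8 + z^4 + z^3 + z^2 + z + 1.
z^(33) mod f = z^9 + z^8 + z^6 + z^5 + z^4 + z^3 + z^2 + 1.
None equal 1, so z has full order 1023; f is primitive.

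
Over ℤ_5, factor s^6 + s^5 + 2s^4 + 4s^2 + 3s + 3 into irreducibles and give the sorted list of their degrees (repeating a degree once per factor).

Write f(s) = s^6 + s^5 + 2s^4 + 4s^2 + 3s + 3.
Roots in ℤ_5: f(0) = 3; f(1) = 4; f(2) = 3; f(3) = 2; f(4) = 1.
Complete factorization: f(s) = (s^6 + s^5 + 2s^4 + 4s^2 + 3s + 3).
Factor degrees with multiplicity: 6 = 6.

6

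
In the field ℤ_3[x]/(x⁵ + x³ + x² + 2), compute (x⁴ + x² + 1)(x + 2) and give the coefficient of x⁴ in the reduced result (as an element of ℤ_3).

2

Multiply in ℤ_3[x]: (x⁴ + x² + 1)·(x + 2) = x⁵ + 2x⁴ + x³ + 2x² + x + 2.
Reduce using x⁵ ≡ 2x³ + 2x² + 1 (mod x⁵ + x³ + x² + 2).
Reduced: 2x⁴ + x² + x.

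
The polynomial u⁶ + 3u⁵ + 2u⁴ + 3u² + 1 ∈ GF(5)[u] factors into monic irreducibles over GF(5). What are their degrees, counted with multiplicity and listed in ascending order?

1, 1, 1, 1, 2

Write g(u) = u⁶ + 3u⁵ + 2u⁴ + 3u² + 1.
Roots in GF(5): g(0) = 1; g(1) = 0 → root; g(2) = 0 → root; g(3) = 3; g(4) = 4.
Linear factors from roots: (u + 4), (u + 3).
Complete factorization: g(u) = (u + 3)·(u + 4)^3·(u² + 3u + 3).
Factor degrees with multiplicity: 1 + 1 + 1 + 1 + 2 = 6.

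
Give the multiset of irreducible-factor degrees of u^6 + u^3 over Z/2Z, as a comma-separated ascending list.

Write h(u) = u^6 + u^3.
Roots in Z/2Z: h(0) = 0 → root; h(1) = 0 → root.
Linear factors from roots: (u), (u + 1).
Complete factorization: h(u) = (u + 1)·(u)^3·(u^2 + u + 1).
Factor degrees with multiplicity: 1 + 1 + 1 + 1 + 2 = 6.

1, 1, 1, 1, 2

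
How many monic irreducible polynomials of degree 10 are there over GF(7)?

The number of monic irreducibles of degree 10 over GF(7) is (1/10)·Σ_{d∣10} μ(10/d) 7^d.
Divisors of 10: 1, 2, 5, 10; μ(10/d) for each: 1, -1, -1, 1.
Σ = 7^1 − 7^2 − 7^5 + 7^10 = 282458400.
N = 282458400/10 = 28245840.

28245840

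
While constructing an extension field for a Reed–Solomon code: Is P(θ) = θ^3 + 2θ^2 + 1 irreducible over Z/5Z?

Yes

Check for roots in Z/5Z: P(0) = 1; P(1) = 4; P(2) = 2; P(3) = 1; P(4) = 2.
No roots. A degree-3 polynomial over a field with no linear factor is irreducible.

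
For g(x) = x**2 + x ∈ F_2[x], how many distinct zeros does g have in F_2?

Evaluate at each of the 2 elements of F_2:
g(0) = 0 → root; g(1) = 0 → root.
Roots: {0, 1}.

2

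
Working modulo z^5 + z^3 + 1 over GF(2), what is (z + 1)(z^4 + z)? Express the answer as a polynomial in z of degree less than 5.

Multiply in GF(2)[z]: (z + 1)·(z^4 + z) = z^5 + z^4 + z^2 + z.
Reduce using z^5 ≡ z^3 + 1 (mod z^5 + z^3 + 1).
Reduced: z^4 + z^3 + z^2 + z + 1.

z^4 + z^3 + z^2 + z + 1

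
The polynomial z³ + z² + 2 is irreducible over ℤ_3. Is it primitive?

Write f(z) = z³ + z² + 2.
|GF(3^3)^×| = 3^3 − 1 = 26. Prime factorization: 26 = 2·13.
f is primitive ⇔ z has order 26 in GF(3)[z]/(f), i.e. z^(26/q) ≠ 1 for each prime q | 26.
z^(13) mod f = 1
z^(2) mod f = z².
Since z^(13) = 1, the order of z divides 13 < 26; not primitive.

No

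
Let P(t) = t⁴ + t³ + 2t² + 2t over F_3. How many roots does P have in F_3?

3

Evaluate at each of the 3 elements of F_3:
P(0) = 0 → root; P(1) = 0 → root; P(2) = 0 → root.
Roots: {0, 1, 2}.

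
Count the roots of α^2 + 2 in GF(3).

2

Write f(α) = α^2 + 2.
Evaluate at each of the 3 elements of GF(3):
f(0) = 2; f(1) = 0 → root; f(2) = 0 → root.
Roots: {1, 2}.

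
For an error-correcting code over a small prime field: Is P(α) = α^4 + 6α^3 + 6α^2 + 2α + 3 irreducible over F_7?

Yes

Check for roots in F_7: P(0) = 3; P(1) = 4; P(2) = 4; P(3) = 5; P(4) = 5; P(5) = 5; P(6) = 2.
No roots, so no linear factors.
Degree-2 irreducible divisors: test the 21 monic irreducibles of degree 2 over GF(7).
None of them divide P (all give nonzero remainder).
No irreducible factor of degree ≤ 2 exists, so P is irreducible over GF(7).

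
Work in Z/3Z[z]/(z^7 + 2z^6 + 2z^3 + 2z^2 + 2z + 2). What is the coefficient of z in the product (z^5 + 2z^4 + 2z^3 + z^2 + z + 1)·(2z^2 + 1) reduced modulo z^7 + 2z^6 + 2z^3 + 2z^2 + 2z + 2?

0

Multiply in Z/3Z[z]: (z^5 + 2z^4 + 2z^3 + z^2 + z + 1)·(2z^2 + 1) = 2z^7 + z^6 + 2z^5 + z^4 + z^3 + z + 1.
Reduce using z^7 ≡ z^6 + z^3 + z^2 + z + 1 (mod z^7 + 2z^6 + 2z^3 + 2z^2 + 2z + 2).
Reduced: 2z^5 + z^4 + 2z^2.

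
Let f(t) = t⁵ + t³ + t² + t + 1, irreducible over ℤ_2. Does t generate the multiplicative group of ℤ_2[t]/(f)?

Yes

|GF(2^5)^×| = 2^5 − 1 = 31. Prime factorization: 31 = 31.
f is primitive ⇔ t has order 31 in GF(2)[t]/(f), i.e. t^(31/q) ≠ 1 for each prime q | 31.
t^(1) mod f = t.
None equal 1, so t has full order 31; f is primitive.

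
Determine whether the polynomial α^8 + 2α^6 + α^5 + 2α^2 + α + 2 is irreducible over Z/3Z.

No

Write h(α) = α^8 + 2α^6 + α^5 + 2α^2 + α + 2.
Check for roots in Z/3Z: h(0) = 2; h(1) = 0 → root; h(2) = 2.
h(1) = 0, so (α − 1) divides h(α); h is reducible.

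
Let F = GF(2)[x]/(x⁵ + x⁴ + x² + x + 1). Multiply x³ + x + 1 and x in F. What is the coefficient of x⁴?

1

Multiply in GF(2)[x]: (x³ + x + 1)·(x) = x⁴ + x² + x.
Reduced: x⁴ + x² + x.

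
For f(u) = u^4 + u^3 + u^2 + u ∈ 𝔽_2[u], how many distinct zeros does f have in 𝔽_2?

2

Evaluate at each of the 2 elements of 𝔽_2:
f(0) = 0 → root; f(1) = 0 → root.
Roots: {0, 1}.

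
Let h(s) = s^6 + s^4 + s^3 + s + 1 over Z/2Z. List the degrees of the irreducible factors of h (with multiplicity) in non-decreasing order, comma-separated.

Roots in Z/2Z: h(0) = 1; h(1) = 1.
Complete factorization: h(s) = (s^6 + s^4 + s^3 + s + 1).
Factor degrees with multiplicity: 6 = 6.

6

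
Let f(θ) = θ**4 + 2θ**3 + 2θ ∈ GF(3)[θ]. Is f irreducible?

No

Check for roots in GF(3): f(0) = 0 → root; f(1) = 2; f(2) = 0 → root.
f(0) = 0, so (θ) divides f(θ); f is reducible.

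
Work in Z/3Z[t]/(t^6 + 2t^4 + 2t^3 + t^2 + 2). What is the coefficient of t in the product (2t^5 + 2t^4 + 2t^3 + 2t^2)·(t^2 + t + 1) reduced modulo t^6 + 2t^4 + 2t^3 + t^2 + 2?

2

Multiply in Z/3Z[t]: (2t^5 + 2t^4 + 2t^3 + 2t^2)·(t^2 + t + 1) = 2t^7 + t^6 + t^3 + 2t^2.
Reduce using t^6 ≡ t^4 + t^3 + 2t^2 + 1 (mod t^6 + 2t^4 + 2t^3 + t^2 + 2).
Reduced: 2t^5 + t^2 + 2t + 1.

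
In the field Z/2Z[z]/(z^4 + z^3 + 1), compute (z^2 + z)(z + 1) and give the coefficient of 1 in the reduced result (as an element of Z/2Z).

0

Multiply in Z/2Z[z]: (z^2 + z)·(z + 1) = z^3 + z.
Reduced: z^3 + z.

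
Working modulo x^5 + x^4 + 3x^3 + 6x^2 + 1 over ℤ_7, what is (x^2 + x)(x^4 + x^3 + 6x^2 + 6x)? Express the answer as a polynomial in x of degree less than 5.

Multiply in ℤ_7[x]: (x^2 + x)·(x^4 + x^3 + 6x^2 + 6x) = x^6 + 2x^5 + 5x^3 + 6x^2.
Reduce using x^5 ≡ 6x^4 + 4x^3 + x^2 + 6 (mod x^5 + x^4 + 3x^3 + 6x^2 + 1).
Reduced: 3x^4 + 3x^3 + 6x + 6.

3x^4 + 3x^3 + 6x + 6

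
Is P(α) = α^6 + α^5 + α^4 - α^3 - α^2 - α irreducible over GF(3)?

No

Check for roots in GF(3): P(0) = 0 → root; P(1) = 0 → root; P(2) = 2.
P(0) = 0, so (α) divides P(α); P is reducible.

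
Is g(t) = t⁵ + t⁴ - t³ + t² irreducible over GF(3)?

Check for roots in GF(3): g(0) = 0 → root; g(1) = 2; g(2) = 2.
g(0) = 0, so (t) divides g(t); g is reducible.

No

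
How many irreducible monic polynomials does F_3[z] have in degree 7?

312

By the necklace-counting formula, N_3(7) = (1/7) Σ_{d|7} μ(7/d)·3^d.
Divisors of 7: 1, 7; μ(7/d) for each: -1, 1.
Σ = − 3^1 + 3^7 = 2184.
N = 2184/7 = 312.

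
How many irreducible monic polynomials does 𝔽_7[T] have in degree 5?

x^(7^5) − x is the product of all monic irreducibles of degree dividing 5; Möbius inversion gives N = (1/5) Σ μ(5/d)·7^d.
Divisors of 5: 1, 5; μ(5/d) for each: -1, 1.
Σ = − 7^1 + 7^5 = 16800.
N = 16800/5 = 3360.

3360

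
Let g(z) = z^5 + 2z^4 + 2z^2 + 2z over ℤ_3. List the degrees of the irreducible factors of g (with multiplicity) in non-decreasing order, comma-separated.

Roots in ℤ_3: g(0) = 0 → root; g(1) = 1; g(2) = 1.
Linear factors from roots: (z).
Complete factorization: g(z) = (z)·(z^2 + 1)·(z^2 + 2z + 2).
Factor degrees with multiplicity: 1 + 2 + 2 = 5.

1, 2, 2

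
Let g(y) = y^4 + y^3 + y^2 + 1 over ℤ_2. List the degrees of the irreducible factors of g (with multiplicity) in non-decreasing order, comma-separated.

Roots in ℤ_2: g(0) = 1; g(1) = 0 → root.
Linear factors from roots: (y + 1).
Complete factorization: g(y) = (y + 1)·(y^3 + y + 1).
Factor degrees with multiplicity: 1 + 3 = 4.

1, 3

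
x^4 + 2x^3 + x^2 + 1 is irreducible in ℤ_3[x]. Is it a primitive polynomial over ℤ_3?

No

Write f(x) = x^4 + 2x^3 + x^2 + 1.
|GF(3^4)^×| = 3^4 − 1 = 80. Prime factorization: 80 = 2^4·5.
f is primitive ⇔ x has order 80 in GF(3)[x]/(f), i.e. x^(80/q) ≠ 1 for each prime q | 80.
x^(40) mod f = 1
x^(16) mod f = x^3 + x^2 + 2x.
Since x^(40) = 1, the order of x divides 40 < 80; not primitive.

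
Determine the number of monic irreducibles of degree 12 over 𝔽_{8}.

5726600880

x^(8^12) − x is the product of all monic irreducibles of degree dividing 12; Möbius inversion gives N = (1/12) Σ μ(12/d)·8^d.
Divisors of 12: 1, 2, 3, 4, 6, 12; μ(12/d) for each: 0, 1, 0, -1, -1, 1.
Σ = 8^2 − 8^4 − 8^6 + 8^12 = 68719210560.
N = 68719210560/12 = 5726600880.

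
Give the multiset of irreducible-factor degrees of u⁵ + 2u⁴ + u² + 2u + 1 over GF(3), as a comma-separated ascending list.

Write h(u) = u⁵ + 2u⁴ + u² + 2u + 1.
Roots in GF(3): h(0) = 1; h(1) = 1; h(2) = 1.
Complete factorization: h(u) = (u² + u + 2)·(u³ + u² + 2).
Factor degrees with multiplicity: 2 + 3 = 5.

2, 3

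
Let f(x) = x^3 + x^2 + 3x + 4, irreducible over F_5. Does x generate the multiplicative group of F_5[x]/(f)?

No

|GF(5^3)^×| = 5^3 − 1 = 124. Prime factorization: 124 = 2^2·31.
f is primitive ⇔ x has order 124 in GF(5)[x]/(f), i.e. x^(124/q) ≠ 1 for each prime q | 124.
x^(62) mod f = 1
x^(4) mod f = 3x^2 + 4x + 4.
Since x^(62) = 1, the order of x divides 62 < 124; not primitive.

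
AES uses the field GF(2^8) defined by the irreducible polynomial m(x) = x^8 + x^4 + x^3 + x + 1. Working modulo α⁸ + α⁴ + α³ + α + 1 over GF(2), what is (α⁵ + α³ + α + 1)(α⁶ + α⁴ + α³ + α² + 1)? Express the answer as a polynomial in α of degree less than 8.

Multiply in GF(2)[α]: (α⁵ + α³ + α + 1)·(α⁶ + α⁴ + α³ + α² + 1) = α¹¹ + α⁸ + α⁷ + α⁵ + α³ + α² + α + 1.
Reduce using α⁸ ≡ α⁴ + α³ + α + 1 (mod α⁸ + α⁴ + α³ + α + 1).
Reduced: α⁶ + α⁵ + α³ + α².

α^6 + α^5 + α^3 + α^2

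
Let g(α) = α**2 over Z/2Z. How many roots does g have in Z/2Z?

Evaluate at each of the 2 elements of Z/2Z:
g(0) = 0 → root; g(1) = 1.
Roots: {0}.

1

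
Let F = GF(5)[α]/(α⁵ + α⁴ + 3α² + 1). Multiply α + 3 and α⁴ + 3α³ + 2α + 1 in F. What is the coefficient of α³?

Multiply in GF(5)[α]: (α + 3)·(α⁴ + 3α³ + 2α + 1) = α⁵ + α⁴ + 4α³ + 2α² + 2α + 3.
Reduce using α⁵ ≡ 4α⁴ + 2α² + 4 (mod α⁵ + α⁴ + 3α² + 1).
Reduced: 4α³ + 4α² + 2α + 2.

4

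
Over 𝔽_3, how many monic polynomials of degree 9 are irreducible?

2184

The number of monic irreducibles of degree 9 over GF(3) is (1/9)·Σ_{d∣9} μ(9/d) 3^d.
Divisors of 9: 1, 3, 9; μ(9/d) for each: 0, -1, 1.
Σ = − 3^3 + 3^9 = 19656.
N = 19656/9 = 2184.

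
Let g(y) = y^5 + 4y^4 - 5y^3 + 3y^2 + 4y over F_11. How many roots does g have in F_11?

4

Evaluate at each of the 11 elements of F_11:
g(0) = 0 → root; g(1) = 7; g(2) = 10; g(3) = 9; g(4) = 10; g(5) = 2; g(6) = 0 → root; g(7) = 0 → root; g(8) = 0 → root; g(9) = 10; g(10) = 7.
Roots: {0, 6, 7, 8}.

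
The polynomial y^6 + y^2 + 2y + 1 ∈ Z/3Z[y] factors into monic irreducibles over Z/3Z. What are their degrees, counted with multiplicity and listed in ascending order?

Write h(y) = y^6 + y^2 + 2y + 1.
Roots in Z/3Z: h(0) = 1; h(1) = 2; h(2) = 1.
Complete factorization: h(y) = (y^6 + y^2 + 2y + 1).
Factor degrees with multiplicity: 6 = 6.

6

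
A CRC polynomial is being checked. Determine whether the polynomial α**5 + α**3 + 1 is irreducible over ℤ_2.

Yes

Write m(α) = α**5 + α**3 + 1.
Check for roots in ℤ_2: m(0) = 1; m(1) = 1.
No roots, so no linear factors.
Monic irreducibles of degree 2 over GF(2): α**2 + α + 1.
None of them divide m (all give nonzero remainder).
No irreducible factor of degree ≤ 2 exists, so m is irreducible over GF(2).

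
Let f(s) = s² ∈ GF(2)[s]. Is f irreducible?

Check for roots in GF(2): f(0) = 0 → root; f(1) = 1.
f(0) = 0, so (s) divides f(s); f is reducible.

No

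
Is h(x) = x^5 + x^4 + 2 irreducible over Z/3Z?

Check for roots in Z/3Z: h(0) = 2; h(1) = 1; h(2) = 2.
No roots, so no linear factors.
Monic irreducibles of degree 2 over GF(3): x^2 + 1, x^2 + x + 2, x^2 + 2x + 2.
None of them divide h (all give nonzero remainder).
No irreducible factor of degree ≤ 2 exists, so h is irreducible over GF(3).

Yes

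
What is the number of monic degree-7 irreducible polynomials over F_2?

The number of monic irreducibles of degree 7 over GF(2) is (1/7)·Σ_{d∣7} μ(7/d) 2^d.
Divisors of 7: 1, 7; μ(7/d) for each: -1, 1.
Σ = − 2^1 + 2^7 = 126.
N = 126/7 = 18.

18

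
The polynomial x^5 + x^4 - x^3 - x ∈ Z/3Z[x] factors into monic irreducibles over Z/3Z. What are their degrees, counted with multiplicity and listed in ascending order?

Write f(x) = x^5 + x^4 - x^3 - x.
Roots in Z/3Z: f(0) = 0 → root; f(1) = 0 → root; f(2) = 2.
Linear factors from roots: (x), (x - 1).
Complete factorization: f(x) = (x)·(x - 1)·(x^3 - x^2 + x + 1).
Factor degrees with multiplicity: 1 + 1 + 3 = 5.

1, 1, 3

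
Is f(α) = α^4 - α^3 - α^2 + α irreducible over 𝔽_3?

Check for roots in 𝔽_3: f(0) = 0 → root; f(1) = 0 → root; f(2) = 0 → root.
f(0) = 0, so (α) divides f(α); f is reducible.

No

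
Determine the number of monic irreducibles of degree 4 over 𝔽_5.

150

x^(5^4) − x is the product of all monic irreducibles of degree dividing 4; Möbius inversion gives N = (1/4) Σ μ(4/d)·5^d.
Divisors of 4: 1, 2, 4; μ(4/d) for each: 0, -1, 1.
Σ = − 5^2 + 5^4 = 600.
N = 600/4 = 150.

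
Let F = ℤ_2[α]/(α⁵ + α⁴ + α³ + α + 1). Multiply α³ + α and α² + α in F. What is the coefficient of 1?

Multiply in ℤ_2[α]: (α³ + α)·(α² + α) = α⁵ + α⁴ + α³ + α².
Reduce using α⁵ ≡ α⁴ + α³ + α + 1 (mod α⁵ + α⁴ + α³ + α + 1).
Reduced: α² + α + 1.

1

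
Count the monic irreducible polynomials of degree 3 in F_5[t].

40

Gauss's count: N_{5}(3) = (1/3) Σ_{d|3} μ(3/d)·5^d.
Divisors of 3: 1, 3; μ(3/d) for each: -1, 1.
Σ = − 5^1 + 5^3 = 120.
N = 120/3 = 40.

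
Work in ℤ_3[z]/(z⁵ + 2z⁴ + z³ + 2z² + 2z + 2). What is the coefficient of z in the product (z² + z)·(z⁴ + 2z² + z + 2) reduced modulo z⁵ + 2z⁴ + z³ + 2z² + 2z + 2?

Multiply in ℤ_3[z]: (z² + z)·(z⁴ + 2z² + z + 2) = z⁶ + z⁵ + 2z⁴ + 2z.
Reduce using z⁵ ≡ z⁴ + 2z³ + z² + z + 1 (mod z⁵ + 2z⁴ + z³ + 2z² + 2z + 2).
Reduced: 2z³ + 2z + 2.

2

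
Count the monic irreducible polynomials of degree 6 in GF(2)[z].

x^(2^6) − x is the product of all monic irreducibles of degree dividing 6; Möbius inversion gives N = (1/6) Σ μ(6/d)·2^d.
Divisors of 6: 1, 2, 3, 6; μ(6/d) for each: 1, -1, -1, 1.
Σ = 2^1 − 2^2 − 2^3 + 2^6 = 54.
N = 54/6 = 9.

9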